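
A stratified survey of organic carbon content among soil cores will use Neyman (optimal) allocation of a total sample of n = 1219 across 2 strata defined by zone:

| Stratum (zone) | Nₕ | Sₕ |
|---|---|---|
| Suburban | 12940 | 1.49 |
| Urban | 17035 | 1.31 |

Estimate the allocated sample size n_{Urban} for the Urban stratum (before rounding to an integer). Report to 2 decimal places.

Neyman allocation: nₕ = n·NₕSₕ / Σⱼ NⱼSⱼ.
Σ NⱼSⱼ = 12940·1.49 + 17035·1.31 = 41596.45.
n_{Urban} = 1219·17035·1.31 / 41596.45 = 653.97.

653.97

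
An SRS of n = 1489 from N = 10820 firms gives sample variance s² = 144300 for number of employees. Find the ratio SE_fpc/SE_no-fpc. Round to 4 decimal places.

f = n/N = 1489/10820 = 0.13761553.
SE_no-fpc = √(s²/n) = 9.8443221; SE_fpc = √((1−f)s²/n) = 9.1418961.
Ratio = √(1−f) = 0.92864658.

0.9286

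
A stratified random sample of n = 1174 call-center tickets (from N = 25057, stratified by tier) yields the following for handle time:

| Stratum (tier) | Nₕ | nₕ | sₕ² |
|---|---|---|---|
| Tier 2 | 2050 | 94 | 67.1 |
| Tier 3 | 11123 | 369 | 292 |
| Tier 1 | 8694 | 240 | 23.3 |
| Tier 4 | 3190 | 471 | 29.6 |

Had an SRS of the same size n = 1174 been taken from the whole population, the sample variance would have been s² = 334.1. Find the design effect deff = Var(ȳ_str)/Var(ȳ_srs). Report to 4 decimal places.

0.6177

Var(ȳ_str) = Σ Wₕ²(1−fₕ)sₕ²/nₕ with Wₕ = Nₕ/25057:
  Tier 2: (2050/25057)²·(1−94/2050)·67.1/94 = 0.0045588912
  Tier 3: (11123/25057)²·(1−369/11123)·292/369 = 0.15076145
  Tier 1: (8694/25057)²·(1−240/8694)·23.3/240 = 0.011364973
  Tier 4: (3190/25057)²·(1−471/3190)·29.6/471 = 8.6818554 × 10^-4
  → Var(ȳ_str) = 0.1675535.
Var(ȳ_srs) = (1 − 1174/25057)·334.1/1174 = 0.27124902.
deff = 0.1675535 / 0.27124902 = 0.6177.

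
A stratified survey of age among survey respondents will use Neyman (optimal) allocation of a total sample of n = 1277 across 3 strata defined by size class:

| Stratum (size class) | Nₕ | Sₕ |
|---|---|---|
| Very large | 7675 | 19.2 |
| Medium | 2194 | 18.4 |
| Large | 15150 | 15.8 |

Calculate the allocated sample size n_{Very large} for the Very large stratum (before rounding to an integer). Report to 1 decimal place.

440.6

Neyman allocation: nₕ = n·NₕSₕ / Σⱼ NⱼSⱼ.
Σ NⱼSⱼ = 7675·19.2 + 2194·18.4 + 15150·15.8 = 427099.6.
n_{Very large} = 1277·7675·19.2 / 427099.6 = 440.6.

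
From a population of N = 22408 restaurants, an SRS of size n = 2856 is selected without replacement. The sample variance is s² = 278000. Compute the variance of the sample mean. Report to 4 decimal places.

Under SRS without replacement, Var(ȳ) = (1 − f)·s²/n with f = n/N = 2856/22408 = 0.12745448.
Var(ȳ) = (1 − 0.12745448)·278000/2856 = 0.87254552·97.338936 = 84.932652.

84.9327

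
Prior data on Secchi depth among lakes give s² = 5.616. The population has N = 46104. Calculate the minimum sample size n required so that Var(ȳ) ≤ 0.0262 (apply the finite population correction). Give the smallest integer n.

214

Without fpc, n₀ = s²/D = 5.616/0.0262 = 214.3511.
With fpc, (1 − n/N)·s²/n ≤ D requires n ≥ n₀/(1 + n₀/N) = 214.3511/(1 + 214.3511/46104) = 213.3591.
Rounding up, n = 214.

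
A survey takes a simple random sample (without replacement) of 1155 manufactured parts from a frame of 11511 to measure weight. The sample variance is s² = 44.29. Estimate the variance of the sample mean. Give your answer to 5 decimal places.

Under SRS without replacement, Var(ȳ) = (1 − f)·s²/n with f = n/N = 1155/11511 = 0.10033881.
Var(ȳ) = (1 − 0.10033881)·44.29/1155 = 0.89966119·0.03834632 = 0.034498696.

0.03450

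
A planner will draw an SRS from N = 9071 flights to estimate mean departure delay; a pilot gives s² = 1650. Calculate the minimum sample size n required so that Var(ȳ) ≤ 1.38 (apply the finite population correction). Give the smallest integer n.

Without fpc, n₀ = s²/D = 1650/1.38 = 1195.6522.
With fpc, (1 − n/N)·s²/n ≤ D requires n ≥ n₀/(1 + n₀/N) = 1195.6522/(1 + 1195.6522/9071) = 1056.4068.
Rounding up, n = 1057.

1057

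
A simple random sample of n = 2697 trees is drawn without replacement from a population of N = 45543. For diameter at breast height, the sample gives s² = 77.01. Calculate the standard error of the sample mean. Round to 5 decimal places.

0.16390

Under SRS without replacement, Var(ȳ) = (1 − f)·s²/n with f = n/N = 2697/45543 = 0.05921876.
Var(ȳ) = (1 − 0.05921876)·77.01/2697 = 0.94078124·0.028553949 = 0.026863019.
SE(ȳ) = √(0.026863019) = 0.16390.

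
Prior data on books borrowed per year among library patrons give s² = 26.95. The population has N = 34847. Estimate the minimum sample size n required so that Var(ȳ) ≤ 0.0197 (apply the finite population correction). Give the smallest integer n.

Without fpc, n₀ = s²/D = 26.95/0.0197 = 1368.0203.
With fpc, (1 − n/N)·s²/n ≤ D requires n ≥ n₀/(1 + n₀/N) = 1368.0203/(1 + 1368.0203/34847) = 1316.3434.
Rounding up, n = 1317.

1317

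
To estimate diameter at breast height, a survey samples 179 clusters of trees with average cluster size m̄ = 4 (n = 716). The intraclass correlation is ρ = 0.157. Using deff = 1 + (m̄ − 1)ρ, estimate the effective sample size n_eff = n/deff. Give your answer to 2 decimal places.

deff = 1 + (4 − 1)·0.157 = 1 + 0.471 = 1.471.
n_eff = 716 / 1.471 = 486.74.

486.74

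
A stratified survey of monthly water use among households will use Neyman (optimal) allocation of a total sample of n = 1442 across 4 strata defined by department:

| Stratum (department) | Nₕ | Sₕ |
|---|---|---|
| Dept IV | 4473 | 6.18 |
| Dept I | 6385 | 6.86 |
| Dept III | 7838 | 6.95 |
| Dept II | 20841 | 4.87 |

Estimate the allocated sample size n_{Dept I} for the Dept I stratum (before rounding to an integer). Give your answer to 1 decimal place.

Neyman allocation: nₕ = n·NₕSₕ / Σⱼ NⱼSⱼ.
Σ NⱼSⱼ = 4473·6.18 + 6385·6.86 + 7838·6.95 + 20841·4.87 = 227414.01.
n_{Dept I} = 1442·6385·6.86 / 227414.01 = 277.7.

277.7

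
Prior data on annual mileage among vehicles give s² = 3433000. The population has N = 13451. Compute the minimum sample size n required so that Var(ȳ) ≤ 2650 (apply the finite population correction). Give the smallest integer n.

Without fpc, n₀ = s²/D = 3433000/2650 = 1295.4717.
With fpc, (1 − n/N)·s²/n ≤ D requires n ≥ n₀/(1 + n₀/N) = 1295.4717/(1 + 1295.4717/13451) = 1181.6650.
Rounding up, n = 1182.

1182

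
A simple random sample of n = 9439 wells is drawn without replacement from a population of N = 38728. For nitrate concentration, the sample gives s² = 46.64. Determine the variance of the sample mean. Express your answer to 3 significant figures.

0.00374

Under SRS without replacement, Var(ȳ) = (1 − f)·s²/n with f = n/N = 9439/38728 = 0.24372547.
Var(ȳ) = (1 − 0.24372547)·46.64/9439 = 0.75627453·0.0049412014 = 0.0037369048.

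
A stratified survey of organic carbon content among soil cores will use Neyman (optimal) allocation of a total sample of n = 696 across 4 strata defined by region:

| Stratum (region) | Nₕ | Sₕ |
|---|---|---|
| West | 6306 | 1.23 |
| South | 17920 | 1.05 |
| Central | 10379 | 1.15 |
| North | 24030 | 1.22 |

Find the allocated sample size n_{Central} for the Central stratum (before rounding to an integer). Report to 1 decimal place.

Neyman allocation: nₕ = n·NₕSₕ / Σⱼ NⱼSⱼ.
Σ NⱼSⱼ = 6306·1.23 + 17920·1.05 + 10379·1.15 + 24030·1.22 = 67824.83.
n_{Central} = 696·10379·1.15 / 67824.83 = 122.5.

122.5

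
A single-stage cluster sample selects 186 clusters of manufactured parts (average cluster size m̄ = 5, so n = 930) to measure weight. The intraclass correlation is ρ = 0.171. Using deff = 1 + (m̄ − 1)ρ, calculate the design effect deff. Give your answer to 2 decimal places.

deff = 1 + (5 − 1)·0.171 = 1 + 0.684 = 1.684.

1.68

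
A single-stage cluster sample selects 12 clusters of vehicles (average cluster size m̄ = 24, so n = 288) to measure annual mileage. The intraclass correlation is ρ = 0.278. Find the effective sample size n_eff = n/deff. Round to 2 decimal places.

deff = 1 + (24 − 1)·0.278 = 1 + 6.394 = 7.394.
n_eff = 288 / 7.394 = 38.95.

38.95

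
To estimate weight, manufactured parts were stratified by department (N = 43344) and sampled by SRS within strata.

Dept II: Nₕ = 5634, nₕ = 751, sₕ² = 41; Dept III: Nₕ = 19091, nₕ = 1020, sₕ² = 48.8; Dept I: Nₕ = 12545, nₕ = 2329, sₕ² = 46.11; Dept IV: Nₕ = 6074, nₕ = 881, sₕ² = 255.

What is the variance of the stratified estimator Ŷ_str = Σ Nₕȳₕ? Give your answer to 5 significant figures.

Var(Ŷ_str) = Σₕ Nₕ²(1 − fₕ)sₕ²/nₕ.
Dept II: 5634²·(1 − 751/5634)·41/751 = 1.5019224 × 10^6.
Dept III: 19091²·(1 − 1020/19091)·48.8/1020 = 1.650557 × 10^7.
Dept I: 12545²·(1 − 2329/12545)·46.11/2329 = 2.5373313 × 10^6.
Dept IV: 6074²·(1 − 881/6074)·255/881 = 9.1297184 × 10^6.
Sum = 2.9674542 × 10^7.

2.9675 × 10^7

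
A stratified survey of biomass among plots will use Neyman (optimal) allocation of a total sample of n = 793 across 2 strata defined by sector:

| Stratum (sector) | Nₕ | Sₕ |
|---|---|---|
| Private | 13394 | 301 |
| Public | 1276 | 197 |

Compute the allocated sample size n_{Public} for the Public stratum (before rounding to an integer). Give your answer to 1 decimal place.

Neyman allocation: nₕ = n·NₕSₕ / Σⱼ NⱼSⱼ.
Σ NⱼSⱼ = 13394·301 + 1276·197 = 4.282966 × 10^6.
n_{Public} = 793·1276·197 / (4.282966 × 10^6) = 46.5.

46.5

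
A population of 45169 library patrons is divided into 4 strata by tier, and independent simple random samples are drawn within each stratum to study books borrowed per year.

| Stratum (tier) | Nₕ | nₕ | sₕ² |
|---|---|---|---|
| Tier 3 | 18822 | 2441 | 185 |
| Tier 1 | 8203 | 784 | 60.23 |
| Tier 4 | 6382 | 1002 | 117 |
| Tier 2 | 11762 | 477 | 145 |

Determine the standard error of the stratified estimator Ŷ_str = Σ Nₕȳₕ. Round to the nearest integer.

8509

Var(Ŷ_str) = Σₕ Nₕ²(1 − fₕ)sₕ²/nₕ.
Tier 3: 18822²·(1 − 2441/18822)·185/2441 = 2.3367386 × 10^7.
Tier 1: 8203²·(1 − 784/8203)·60.23/784 = 4.6753581 × 10^6.
Tier 4: 6382²·(1 − 1002/6382)·117/1002 = 4.0091953 × 10^6.
Tier 2: 11762²·(1 − 477/11762)·145/477 = 4.0348962 × 10^7.
Sum = 7.2400901 × 10^7.
SE = √(7.2400901 × 10^7) = 8509.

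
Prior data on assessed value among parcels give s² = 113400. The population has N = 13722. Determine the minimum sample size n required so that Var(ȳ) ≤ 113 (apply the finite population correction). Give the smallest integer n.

Without fpc, n₀ = s²/D = 113400/113 = 1003.5398.
With fpc, (1 − n/N)·s²/n ≤ D requires n ≥ n₀/(1 + n₀/N) = 1003.5398/(1 + 1003.5398/13722) = 935.1490.
Rounding up, n = 936.

936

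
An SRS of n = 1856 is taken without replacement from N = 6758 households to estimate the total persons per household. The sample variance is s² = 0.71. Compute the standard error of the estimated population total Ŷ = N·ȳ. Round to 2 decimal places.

112.57

Var(Ŷ) = N²·Var(ȳ) = N²·(1 − n/N)·s²/n.
f = 1856/6758 = 0.27463747; Var(ȳ) = 0.72536253·0.71/1856 = 2.7748243 × 10^-4.
Var(Ŷ) = 6758² · (2.7748243 × 10^-4) = 12672.779.
SE(Ŷ) = √(12672.779) = 112.57.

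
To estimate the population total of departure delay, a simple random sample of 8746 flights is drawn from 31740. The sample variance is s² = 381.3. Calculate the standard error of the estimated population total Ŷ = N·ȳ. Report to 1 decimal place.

5640.8

Var(Ŷ) = N²·Var(ȳ) = N²·(1 − n/N)·s²/n.
f = 8746/31740 = 0.27555135; Var(ȳ) = 0.72444865·381.3/8746 = 0.03158384.
Var(Ŷ) = 31740² · 0.03158384 = 3.1818432 × 10^7.
SE(Ŷ) = √(3.1818432 × 10^7) = 5640.8.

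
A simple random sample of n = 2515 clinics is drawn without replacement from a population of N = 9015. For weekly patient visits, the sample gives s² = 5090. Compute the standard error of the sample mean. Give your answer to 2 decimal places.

Under SRS without replacement, Var(ȳ) = (1 − f)·s²/n with f = n/N = 2515/9015 = 0.27897948.
Var(ȳ) = (1 − 0.27897948)·5090/2515 = 0.72102052·2.0238569 = 1.4592423.
SE(ȳ) = √(1.4592423) = 1.21.

1.21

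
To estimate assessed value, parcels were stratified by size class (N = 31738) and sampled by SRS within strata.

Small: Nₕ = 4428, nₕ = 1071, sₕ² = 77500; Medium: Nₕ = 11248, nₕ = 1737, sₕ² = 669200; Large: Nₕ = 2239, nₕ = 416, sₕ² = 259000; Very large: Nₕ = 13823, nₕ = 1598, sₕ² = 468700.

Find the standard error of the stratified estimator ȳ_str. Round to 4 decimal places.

9.6805

Var(ȳ_str) = Σₕ Wₕ²(1 − fₕ)sₕ²/nₕ with Wₕ = Nₕ/N, N = 31738.
Small: Wₕ = 0.13951730; term = 0.13951730²·(1 − 0.24186992)·77500/1071 = 1.0678545.
Medium: Wₕ = 0.35440166; term = 0.35440166²·(1 − 0.15442745)·669200/1737 = 40.916501.
Large: Wₕ = 0.07054635; term = 0.07054635²·(1 − 0.18579723)·259000/416 = 2.5228306.
Very large: Wₕ = 0.43553469; term = 0.43553469²·(1 − 0.11560443)·468700/1598 = 49.205114.
Sum = 93.7123.
SE = √(93.7123) = 9.6805.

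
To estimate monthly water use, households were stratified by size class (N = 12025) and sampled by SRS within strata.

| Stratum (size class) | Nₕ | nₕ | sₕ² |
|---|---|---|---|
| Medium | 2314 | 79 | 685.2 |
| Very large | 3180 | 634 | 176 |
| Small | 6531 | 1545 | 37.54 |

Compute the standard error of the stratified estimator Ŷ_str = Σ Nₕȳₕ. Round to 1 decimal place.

6920.7

Var(Ŷ_str) = Σₕ Nₕ²(1 − fₕ)sₕ²/nₕ.
Medium: 2314²·(1 − 79/2314)·685.2/79 = 4.4857095 × 10^7.
Very large: 3180²·(1 − 634/3180)·176/634 = 2.2475478 × 10^6.
Small: 6531²·(1 − 1545/6531)·37.54/1545 = 791220.89.
Sum = 4.7895864 × 10^7.
SE = √(4.7895864 × 10^7) = 6920.7.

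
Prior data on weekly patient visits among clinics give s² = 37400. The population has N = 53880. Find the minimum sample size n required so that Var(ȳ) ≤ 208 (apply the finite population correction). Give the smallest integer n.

Without fpc, n₀ = s²/D = 37400/208 = 179.8077.
With fpc, (1 − n/N)·s²/n ≤ D requires n ≥ n₀/(1 + n₀/N) = 179.8077/(1 + 179.8077/53880) = 179.2096.
Rounding up, n = 180.

180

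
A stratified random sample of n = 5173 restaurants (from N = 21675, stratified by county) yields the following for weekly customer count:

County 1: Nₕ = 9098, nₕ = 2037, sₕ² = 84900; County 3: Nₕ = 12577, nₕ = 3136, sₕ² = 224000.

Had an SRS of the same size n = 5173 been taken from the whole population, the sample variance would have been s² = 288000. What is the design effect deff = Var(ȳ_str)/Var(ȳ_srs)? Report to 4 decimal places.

0.5604

Var(ȳ_str) = Σ Wₕ²(1−fₕ)sₕ²/nₕ with Wₕ = Nₕ/21675:
  County 1: (9098/21675)²·(1−2037/9098)·84900/2037 = 5.6991566
  County 3: (12577/21675)²·(1−3136/12577)·224000/3136 = 18.052976
  → Var(ȳ_str) = 23.752133.
Var(ȳ_srs) = (1 − 5173/21675)·288000/5173 = 42.386493.
deff = 23.752133 / 42.386493 = 0.5604.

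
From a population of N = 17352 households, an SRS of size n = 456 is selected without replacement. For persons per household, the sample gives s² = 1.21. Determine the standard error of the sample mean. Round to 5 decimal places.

0.05083

Under SRS without replacement, Var(ȳ) = (1 − f)·s²/n with f = n/N = 456/17352 = 0.02627939.
Var(ȳ) = (1 − 0.02627939)·1.21/456 = 0.97372061·0.0026535088 = 0.0025837762.
SE(ȳ) = √(0.0025837762) = 0.05083.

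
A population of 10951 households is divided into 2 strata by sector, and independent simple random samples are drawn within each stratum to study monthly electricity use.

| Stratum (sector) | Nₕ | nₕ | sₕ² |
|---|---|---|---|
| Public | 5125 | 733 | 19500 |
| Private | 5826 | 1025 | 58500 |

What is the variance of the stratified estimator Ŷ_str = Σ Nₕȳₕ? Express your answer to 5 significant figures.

2.1952 × 10^9

Var(Ŷ_str) = Σₕ Nₕ²(1 − fₕ)sₕ²/nₕ.
Public: 5125²·(1 − 733/5125)·19500/733 = 5.9880696 × 10^8.
Private: 5826²·(1 − 1025/5826)·58500/1025 = 1.5963723 × 10^9.
Sum = 2.1951793 × 10^9.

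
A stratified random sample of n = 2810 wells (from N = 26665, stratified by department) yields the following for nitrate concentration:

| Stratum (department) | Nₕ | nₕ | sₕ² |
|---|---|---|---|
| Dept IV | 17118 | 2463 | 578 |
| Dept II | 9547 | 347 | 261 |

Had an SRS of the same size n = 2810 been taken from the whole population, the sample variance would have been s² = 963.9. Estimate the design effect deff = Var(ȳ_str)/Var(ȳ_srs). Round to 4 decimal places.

0.5726

Var(ȳ_str) = Σ Wₕ²(1−fₕ)sₕ²/nₕ with Wₕ = Nₕ/26665:
  Dept IV: (17118/26665)²·(1−2463/17118)·578/2463 = 0.082797857
  Dept II: (9547/26665)²·(1−347/9547)·261/347 = 0.09291431
  → Var(ȳ_str) = 0.17571217.
Var(ȳ_srs) = (1 − 2810/26665)·963.9/2810 = 0.3068764.
deff = 0.17571217 / 0.3068764 = 0.5726.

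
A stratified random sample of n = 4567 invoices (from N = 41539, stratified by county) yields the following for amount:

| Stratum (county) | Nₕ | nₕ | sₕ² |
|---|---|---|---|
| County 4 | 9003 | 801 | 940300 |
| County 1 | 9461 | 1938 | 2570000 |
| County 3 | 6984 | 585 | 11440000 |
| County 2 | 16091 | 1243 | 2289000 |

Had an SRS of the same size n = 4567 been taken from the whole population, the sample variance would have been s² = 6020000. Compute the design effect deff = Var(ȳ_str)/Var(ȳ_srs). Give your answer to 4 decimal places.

Var(ȳ_str) = Σ Wₕ²(1−fₕ)sₕ²/nₕ with Wₕ = Nₕ/41539:
  County 4: (9003/41539)²·(1−801/9003)·940300/801 = 50.237597
  County 1: (9461/41539)²·(1−1938/9461)·2570000/1938 = 54.701014
  County 3: (6984/41539)²·(1−585/6984)·11440000/585 = 506.49414
  County 2: (16091/41539)²·(1−1243/16091)·2289000/1243 = 254.98438
  → Var(ȳ_str) = 866.41713.
Var(ȳ_srs) = (1 − 4567/41539)·6020000/4567 = 1173.2279.
deff = 866.41713 / 1173.2279 = 0.7385.

0.7385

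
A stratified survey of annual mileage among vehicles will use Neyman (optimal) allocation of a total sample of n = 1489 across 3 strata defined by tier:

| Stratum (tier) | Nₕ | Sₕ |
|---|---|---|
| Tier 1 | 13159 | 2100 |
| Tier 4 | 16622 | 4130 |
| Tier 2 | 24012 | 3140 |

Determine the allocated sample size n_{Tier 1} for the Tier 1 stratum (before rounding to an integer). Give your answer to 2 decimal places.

239.67

Neyman allocation: nₕ = n·NₕSₕ / Σⱼ NⱼSⱼ.
Σ NⱼSⱼ = 13159·2100 + 16622·4130 + 24012·3140 = 1.7168044 × 10^8.
n_{Tier 1} = 1489·13159·2100 / (1.7168044 × 10^8) = 239.67.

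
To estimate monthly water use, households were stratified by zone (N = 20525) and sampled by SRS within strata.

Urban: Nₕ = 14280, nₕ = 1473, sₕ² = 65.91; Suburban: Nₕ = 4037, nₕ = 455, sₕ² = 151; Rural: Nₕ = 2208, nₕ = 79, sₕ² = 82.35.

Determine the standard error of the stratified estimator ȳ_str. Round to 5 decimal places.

0.20603

Var(ȳ_str) = Σₕ Wₕ²(1 − fₕ)sₕ²/nₕ with Wₕ = Nₕ/N, N = 20525.
Urban: Wₕ = 0.69573691; term = 0.69573691²·(1 − 0.10315126)·65.91/1473 = 0.019424858.
Suburban: Wₕ = 0.19668697; term = 0.19668697²·(1 − 0.11270746)·151/455 = 0.011391569.
Rural: Wₕ = 0.10757613; term = 0.10757613²·(1 − 0.03577899)·82.35/79 = 0.011631746.
Sum = 0.042448173.
SE = √(0.042448173) = 0.20603.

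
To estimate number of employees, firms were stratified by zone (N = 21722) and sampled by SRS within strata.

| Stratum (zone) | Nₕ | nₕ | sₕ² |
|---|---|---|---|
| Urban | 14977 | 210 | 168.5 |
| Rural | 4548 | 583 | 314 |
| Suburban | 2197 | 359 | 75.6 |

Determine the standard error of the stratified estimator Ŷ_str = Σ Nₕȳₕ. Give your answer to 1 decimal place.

13712.1

Var(Ŷ_str) = Σₕ Nₕ²(1 − fₕ)sₕ²/nₕ.
Urban: 14977²·(1 − 210/14977)·168.5/210 = 1.7745887 × 10^8.
Rural: 4548²·(1 − 583/4548)·314/583 = 9.7123593 × 10^6.
Suburban: 2197²·(1 − 359/2197)·75.6/359 = 850360.17.
Sum = 1.8802159 × 10^8.
SE = √(1.8802159 × 10^8) = 13712.1.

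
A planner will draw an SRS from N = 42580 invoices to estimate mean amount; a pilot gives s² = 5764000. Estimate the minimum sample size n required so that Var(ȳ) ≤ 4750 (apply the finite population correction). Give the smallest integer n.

1180

Without fpc, n₀ = s²/D = 5764000/4750 = 1213.4737.
With fpc, (1 − n/N)·s²/n ≤ D requires n ≥ n₀/(1 + n₀/N) = 1213.4737/(1 + 1213.4737/42580) = 1179.8495.
Rounding up, n = 1180.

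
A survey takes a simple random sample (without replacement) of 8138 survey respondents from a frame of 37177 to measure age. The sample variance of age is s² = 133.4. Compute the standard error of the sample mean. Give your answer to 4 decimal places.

0.1132

Under SRS without replacement, Var(ȳ) = (1 − f)·s²/n with f = n/N = 8138/37177 = 0.21889878.
Var(ȳ) = (1 − 0.21889878)·133.4/8138 = 0.78110122·0.016392234 = 0.012803994.
SE(ȳ) = √(0.012803994) = 0.1132.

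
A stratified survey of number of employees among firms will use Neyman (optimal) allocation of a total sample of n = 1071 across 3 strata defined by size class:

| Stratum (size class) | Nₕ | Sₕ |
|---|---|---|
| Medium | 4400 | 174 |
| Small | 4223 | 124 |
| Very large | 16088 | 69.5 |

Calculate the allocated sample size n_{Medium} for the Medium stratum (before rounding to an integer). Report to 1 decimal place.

340.6

Neyman allocation: nₕ = n·NₕSₕ / Σⱼ NⱼSⱼ.
Σ NⱼSⱼ = 4400·174 + 4223·124 + 16088·69.5 = 2.407368 × 10^6.
n_{Medium} = 1071·4400·174 / (2.407368 × 10^6) = 340.6.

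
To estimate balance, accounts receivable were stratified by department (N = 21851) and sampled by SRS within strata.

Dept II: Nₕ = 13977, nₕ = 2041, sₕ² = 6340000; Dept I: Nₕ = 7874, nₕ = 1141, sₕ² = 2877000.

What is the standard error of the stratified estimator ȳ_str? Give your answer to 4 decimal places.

36.9505

Var(ȳ_str) = Σₕ Wₕ²(1 − fₕ)sₕ²/nₕ with Wₕ = Nₕ/N, N = 21851.
Dept II: Wₕ = 0.63965036; term = 0.63965036²·(1 − 0.14602561)·6340000/2041 = 1085.3665.
Dept I: Wₕ = 0.36034964; term = 0.36034964²·(1 − 0.14490729)·2877000/1141 = 279.97265.
Sum = 1365.3392.
SE = √(1365.3392) = 36.9505.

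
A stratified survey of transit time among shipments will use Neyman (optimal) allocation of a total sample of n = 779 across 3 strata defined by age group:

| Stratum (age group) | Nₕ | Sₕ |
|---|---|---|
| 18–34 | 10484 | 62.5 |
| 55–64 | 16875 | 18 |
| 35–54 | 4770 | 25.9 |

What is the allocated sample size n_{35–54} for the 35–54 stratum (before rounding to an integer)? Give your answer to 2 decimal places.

88.90

Neyman allocation: nₕ = n·NₕSₕ / Σⱼ NⱼSⱼ.
Σ NⱼSⱼ = 10484·62.5 + 16875·18 + 4770·25.9 = 1.082543 × 10^6.
n_{35–54} = 779·4770·25.9 / (1.082543 × 10^6) = 88.90.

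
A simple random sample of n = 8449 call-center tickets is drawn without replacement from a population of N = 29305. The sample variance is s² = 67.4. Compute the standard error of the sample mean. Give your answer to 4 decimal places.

0.0753

Under SRS without replacement, Var(ȳ) = (1 − f)·s²/n with f = n/N = 8449/29305 = 0.28831257.
Var(ȳ) = (1 − 0.28831257)·67.4/8449 = 0.71168743·0.0079772754 = 0.0056773266.
SE(ȳ) = √(0.0056773266) = 0.0753.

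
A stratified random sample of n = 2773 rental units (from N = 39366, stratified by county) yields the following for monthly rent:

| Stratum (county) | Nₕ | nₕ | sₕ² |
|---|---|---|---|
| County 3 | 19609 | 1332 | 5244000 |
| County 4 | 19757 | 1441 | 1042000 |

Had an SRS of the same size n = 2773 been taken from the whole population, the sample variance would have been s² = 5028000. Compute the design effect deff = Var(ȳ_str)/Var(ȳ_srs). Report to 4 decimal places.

Var(ȳ_str) = Σ Wₕ²(1−fₕ)sₕ²/nₕ with Wₕ = Nₕ/39366:
  County 3: (19609/39366)²·(1−1332/19609)·5244000/1332 = 910.49222
  County 4: (19757/39366)²·(1−1441/19757)·1042000/1441 = 168.85456
  → Var(ȳ_str) = 1079.3468.
Var(ȳ_srs) = (1 − 2773/39366)·5028000/2773 = 1685.4743.
deff = 1079.3468 / 1685.4743 = 0.6404.

0.6404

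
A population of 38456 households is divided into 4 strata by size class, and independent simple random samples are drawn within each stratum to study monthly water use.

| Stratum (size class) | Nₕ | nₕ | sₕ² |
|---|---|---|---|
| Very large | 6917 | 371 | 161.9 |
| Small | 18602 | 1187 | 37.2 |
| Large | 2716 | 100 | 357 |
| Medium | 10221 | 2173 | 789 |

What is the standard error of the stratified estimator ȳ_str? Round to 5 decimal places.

0.23995

Var(ȳ_str) = Σₕ Wₕ²(1 − fₕ)sₕ²/nₕ with Wₕ = Nₕ/N, N = 38456.
Very large: Wₕ = 0.17986790; term = 0.17986790²·(1 − 0.05363597)·161.9/371 = 0.013360986.
Small: Wₕ = 0.48372166; term = 0.48372166²·(1 − 0.06381034)·37.2/1187 = 0.006865104.
Large: Wₕ = 0.07062617; term = 0.07062617²·(1 − 0.03681885)·357/100 = 0.017151713.
Medium: Wₕ = 0.26578427; term = 0.26578427²·(1 − 0.21260151)·789/2173 = 0.020196235.
Sum = 0.057574038.
SE = √(0.057574038) = 0.23995.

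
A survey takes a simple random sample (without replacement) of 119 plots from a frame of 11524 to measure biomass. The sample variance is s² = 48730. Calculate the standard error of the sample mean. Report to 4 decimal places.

20.1313

Under SRS without replacement, Var(ȳ) = (1 − f)·s²/n with f = n/N = 119/11524 = 0.01032628.
Var(ȳ) = (1 − 0.01032628)·48730/119 = 0.98967372·409.4958 = 405.26723.
SE(ȳ) = √(405.26723) = 20.1313.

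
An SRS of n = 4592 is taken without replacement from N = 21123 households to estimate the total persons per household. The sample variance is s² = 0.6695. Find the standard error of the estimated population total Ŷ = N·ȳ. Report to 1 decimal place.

225.6

Var(Ŷ) = N²·Var(ȳ) = N²·(1 − n/N)·s²/n.
f = 4592/21123 = 0.21739336; Var(ȳ) = 0.78260664·0.6695/4592 = 1.1410173 × 10^-4.
Var(Ŷ) = 21123² · (1.1410173 × 10^-4) = 50910.039.
SE(Ŷ) = √(50910.039) = 225.6.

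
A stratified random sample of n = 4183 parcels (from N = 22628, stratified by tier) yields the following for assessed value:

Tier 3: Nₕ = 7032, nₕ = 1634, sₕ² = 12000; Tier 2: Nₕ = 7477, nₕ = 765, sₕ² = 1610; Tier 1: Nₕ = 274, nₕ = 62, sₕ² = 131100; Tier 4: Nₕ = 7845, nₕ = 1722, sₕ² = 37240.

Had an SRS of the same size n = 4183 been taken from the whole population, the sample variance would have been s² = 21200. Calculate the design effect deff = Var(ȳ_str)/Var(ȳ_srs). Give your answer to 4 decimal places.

Var(ȳ_str) = Σ Wₕ²(1−fₕ)sₕ²/nₕ with Wₕ = Nₕ/22628:
  Tier 3: (7032/22628)²·(1−1634/7032)·12000/1634 = 0.54443821
  Tier 2: (7477/22628)²·(1−765/7477)·1610/765 = 0.2062773
  Tier 1: (274/22628)²·(1−62/274)·131100/62 = 0.2398861
  Tier 4: (7845/22628)²·(1−1722/7845)·37240/1722 = 2.0288101
  → Var(ȳ_str) = 3.0194117.
Var(ȳ_srs) = (1 − 4183/22628)·21200/4183 = 4.1312406.
deff = 3.0194117 / 4.1312406 = 0.7309.

0.7309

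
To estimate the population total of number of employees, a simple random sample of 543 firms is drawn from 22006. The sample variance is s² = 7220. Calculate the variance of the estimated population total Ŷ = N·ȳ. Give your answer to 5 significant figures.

6.2801 × 10^9

Var(Ŷ) = N²·Var(ȳ) = N²·(1 − n/N)·s²/n.
f = 543/22006 = 0.02467509; Var(ȳ) = 0.97532491·7220/543 = 12.968409.
Var(Ŷ) = 22006² · 12.968409 = 6.2801341 × 10^9.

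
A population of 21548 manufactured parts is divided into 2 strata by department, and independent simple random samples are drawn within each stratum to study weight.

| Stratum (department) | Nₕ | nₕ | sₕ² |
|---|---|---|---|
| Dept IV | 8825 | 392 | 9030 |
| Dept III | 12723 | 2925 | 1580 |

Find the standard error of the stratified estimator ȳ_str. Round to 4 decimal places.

Var(ȳ_str) = Σₕ Wₕ²(1 − fₕ)sₕ²/nₕ with Wₕ = Nₕ/N, N = 21548.
Dept IV: Wₕ = 0.40955077; term = 0.40955077²·(1 − 0.04441926)·9030/392 = 3.6921944.
Dept III: Wₕ = 0.59044923; term = 0.59044923²·(1 − 0.22989861)·1580/2925 = 0.14502546.
Sum = 3.8372199.
SE = √(3.8372199) = 1.9589.

1.9589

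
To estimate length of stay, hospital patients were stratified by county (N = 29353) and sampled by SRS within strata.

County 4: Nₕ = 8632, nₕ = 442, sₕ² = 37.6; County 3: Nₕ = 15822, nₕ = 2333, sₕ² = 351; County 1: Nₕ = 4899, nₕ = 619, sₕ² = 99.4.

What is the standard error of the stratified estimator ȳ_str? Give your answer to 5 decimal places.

Var(ȳ_str) = Σₕ Wₕ²(1 − fₕ)sₕ²/nₕ with Wₕ = Nₕ/N, N = 29353.
County 4: Wₕ = 0.29407556; term = 0.29407556²·(1 − 0.05120482)·37.6/442 = 0.006980008.
County 3: Wₕ = 0.53902497; term = 0.53902497²·(1 − 0.14745291)·351/2333 = 0.037267351.
County 1: Wₕ = 0.16689947; term = 0.16689947²·(1 − 0.12635232)·99.4/619 = 0.0039078866.
Sum = 0.048155246.
SE = √(0.048155246) = 0.21944.

0.21944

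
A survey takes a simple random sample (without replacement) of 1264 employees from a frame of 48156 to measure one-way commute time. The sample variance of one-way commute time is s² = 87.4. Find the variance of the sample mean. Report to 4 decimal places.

Under SRS without replacement, Var(ȳ) = (1 − f)·s²/n with f = n/N = 1264/48156 = 0.02624803.
Var(ȳ) = (1 − 0.02624803)·87.4/1264 = 0.97375197·0.06914557 = 0.067330635.

0.0673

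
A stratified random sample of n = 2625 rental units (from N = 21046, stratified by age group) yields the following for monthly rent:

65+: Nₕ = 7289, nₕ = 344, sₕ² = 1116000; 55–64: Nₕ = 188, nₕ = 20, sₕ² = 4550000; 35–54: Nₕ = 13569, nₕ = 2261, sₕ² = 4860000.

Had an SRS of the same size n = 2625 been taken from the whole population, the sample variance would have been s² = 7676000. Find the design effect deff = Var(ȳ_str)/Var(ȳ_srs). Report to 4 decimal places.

0.4421

Var(ȳ_str) = Σ Wₕ²(1−fₕ)sₕ²/nₕ with Wₕ = Nₕ/21046:
  65+: (7289/21046)²·(1−344/7289)·1116000/344 = 370.77191
  55–64: (188/21046)²·(1−20/188)·4550000/20 = 16.222187
  35–54: (13569/21046)²·(1−2261/13569)·4860000/2261 = 744.61232
  → Var(ȳ_str) = 1131.6064.
Var(ȳ_srs) = (1 − 2625/21046)·7676000/2625 = 2559.4656.
deff = 1131.6064 / 2559.4656 = 0.4421.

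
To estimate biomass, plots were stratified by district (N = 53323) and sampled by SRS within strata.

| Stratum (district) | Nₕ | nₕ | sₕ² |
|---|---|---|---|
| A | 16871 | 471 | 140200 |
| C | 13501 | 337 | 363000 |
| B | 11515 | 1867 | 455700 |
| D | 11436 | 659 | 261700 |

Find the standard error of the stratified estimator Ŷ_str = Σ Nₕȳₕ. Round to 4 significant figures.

591500

Var(Ŷ_str) = Σₕ Nₕ²(1 − fₕ)sₕ²/nₕ.
A: 16871²·(1 − 471/16871)·140200/471 = 8.2359136 × 10^10.
C: 13501²·(1 − 337/13501)·363000/337 = 1.9143905 × 10^11.
B: 11515²·(1 − 1867/11515)·455700/1867 = 2.7116645 × 10^10.
D: 11436²·(1 − 659/11436)·261700/659 = 4.8942972 × 10^10.
Sum = 3.498578 × 10^11.
SE = √(3.498578 × 10^11) = 591500.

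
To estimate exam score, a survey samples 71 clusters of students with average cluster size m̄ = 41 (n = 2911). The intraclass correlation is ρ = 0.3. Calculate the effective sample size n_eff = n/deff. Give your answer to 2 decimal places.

deff = 1 + (41 − 1)·0.3 = 1 + 12 = 13.
n_eff = 2911 / 13 = 223.92.

223.92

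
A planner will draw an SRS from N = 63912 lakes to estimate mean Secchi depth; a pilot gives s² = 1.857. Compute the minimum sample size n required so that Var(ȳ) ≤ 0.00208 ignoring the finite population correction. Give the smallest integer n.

893

Without fpc, n₀ = s²/D = 1.857/0.00208 = 892.7885.
Rounding up, n = 893.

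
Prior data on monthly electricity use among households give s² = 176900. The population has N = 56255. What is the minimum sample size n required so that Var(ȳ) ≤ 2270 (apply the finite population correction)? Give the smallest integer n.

78

Without fpc, n₀ = s²/D = 176900/2270 = 77.9295.
With fpc, (1 − n/N)·s²/n ≤ D requires n ≥ n₀/(1 + n₀/N) = 77.9295/(1 + 77.9295/56255) = 77.8217.
Rounding up, n = 78.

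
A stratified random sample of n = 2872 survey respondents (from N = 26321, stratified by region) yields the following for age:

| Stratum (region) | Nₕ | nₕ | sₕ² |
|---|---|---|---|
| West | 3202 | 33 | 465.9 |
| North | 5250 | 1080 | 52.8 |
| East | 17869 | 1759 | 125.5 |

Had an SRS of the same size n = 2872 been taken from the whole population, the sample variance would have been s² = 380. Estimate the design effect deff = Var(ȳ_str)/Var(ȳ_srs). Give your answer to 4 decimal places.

2.0189

Var(ȳ_str) = Σ Wₕ²(1−fₕ)sₕ²/nₕ with Wₕ = Nₕ/26321:
  West: (3202/26321)²·(1−33/3202)·465.9/33 = 0.2067843
  North: (5250/26321)²·(1−1080/5250)·52.8/1080 = 0.0015449014
  East: (17869/26321)²·(1−1759/17869)·125.5/1759 = 0.029646191
  → Var(ȳ_str) = 0.23797539.
Var(ȳ_srs) = (1 − 2872/26321)·380/2872 = 0.11787484.
deff = 0.23797539 / 0.11787484 = 2.0189.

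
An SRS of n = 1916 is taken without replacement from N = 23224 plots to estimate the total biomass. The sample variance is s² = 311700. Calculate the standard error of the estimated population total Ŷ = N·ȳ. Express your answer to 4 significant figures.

Var(Ŷ) = N²·Var(ȳ) = N²·(1 − n/N)·s²/n.
f = 1916/23224 = 0.08250086; Var(ȳ) = 0.91749914·311700/1916 = 149.26121.
Var(Ŷ) = 23224² · 149.26121 = 8.0504657 × 10^10.
SE(Ŷ) = √(8.0504657 × 10^10) = 283700.

283700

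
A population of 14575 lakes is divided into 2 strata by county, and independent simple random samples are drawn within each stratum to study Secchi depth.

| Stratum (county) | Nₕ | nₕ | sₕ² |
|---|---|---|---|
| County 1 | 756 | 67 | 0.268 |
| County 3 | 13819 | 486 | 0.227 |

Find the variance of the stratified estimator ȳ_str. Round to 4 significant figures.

4.149 × 10^-4

Var(ȳ_str) = Σₕ Wₕ²(1 − fₕ)sₕ²/nₕ with Wₕ = Nₕ/N, N = 14575.
County 1: Wₕ = 0.05186964; term = 0.05186964²·(1 − 0.08862434)·0.268/67 = 9.8080773 × 10^-6.
County 3: Wₕ = 0.94813036; term = 0.94813036²·(1 − 0.03516897)·0.227/486 = 4.0511372 × 10^-4.
Sum = 4.149218 × 10^-4.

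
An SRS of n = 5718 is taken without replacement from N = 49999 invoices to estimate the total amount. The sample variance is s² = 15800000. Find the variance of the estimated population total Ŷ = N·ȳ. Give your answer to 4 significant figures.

6.118 × 10^12

Var(Ŷ) = N²·Var(ȳ) = N²·(1 − n/N)·s²/n.
f = 5718/49999 = 0.11436229; Var(ȳ) = 0.88563771·15800000/5718 = 2447.1976.
Var(Ŷ) = 49999² · 2447.1976 = 6.1177493 × 10^12.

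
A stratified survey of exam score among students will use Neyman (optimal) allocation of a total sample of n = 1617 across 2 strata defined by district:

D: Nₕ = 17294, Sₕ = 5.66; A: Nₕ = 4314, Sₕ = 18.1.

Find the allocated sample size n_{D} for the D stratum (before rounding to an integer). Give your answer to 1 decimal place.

899.5

Neyman allocation: nₕ = n·NₕSₕ / Σⱼ NⱼSⱼ.
Σ NⱼSⱼ = 17294·5.66 + 4314·18.1 = 175967.44.
n_{D} = 1617·17294·5.66 / 175967.44 = 899.5.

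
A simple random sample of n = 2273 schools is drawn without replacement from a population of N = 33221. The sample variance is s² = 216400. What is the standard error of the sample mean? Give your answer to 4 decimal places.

Under SRS without replacement, Var(ȳ) = (1 − f)·s²/n with f = n/N = 2273/33221 = 0.06842058.
Var(ȳ) = (1 − 0.06842058)·216400/2273 = 0.93157942·95.204575 = 88.690623.
SE(ȳ) = √(88.690623) = 9.4176.

9.4176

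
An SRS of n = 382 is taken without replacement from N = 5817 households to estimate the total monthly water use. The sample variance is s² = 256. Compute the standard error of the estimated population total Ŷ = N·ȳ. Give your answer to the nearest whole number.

Var(Ŷ) = N²·Var(ȳ) = N²·(1 − n/N)·s²/n.
f = 382/5817 = 0.06566959; Var(ȳ) = 0.93433041·256/382 = 0.62614813.
Var(Ŷ) = 5817² · 0.62614813 = 2.118728 × 10^7.
SE(Ŷ) = √(2.118728 × 10^7) = 4603.

4603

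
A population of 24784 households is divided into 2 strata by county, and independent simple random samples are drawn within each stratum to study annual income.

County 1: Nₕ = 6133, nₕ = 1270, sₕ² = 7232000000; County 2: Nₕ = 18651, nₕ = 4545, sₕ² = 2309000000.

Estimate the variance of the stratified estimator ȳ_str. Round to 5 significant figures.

Var(ȳ_str) = Σₕ Wₕ²(1 − fₕ)sₕ²/nₕ with Wₕ = Nₕ/N, N = 24784.
County 1: Wₕ = 0.24745804; term = 0.24745804²·(1 − 0.20707647)·7232000000/1270 = 276496.18.
County 2: Wₕ = 0.75254196; term = 0.75254196²·(1 − 0.24368667)·2309000000/4545 = 217597.17.
Sum = 494093.35.

494090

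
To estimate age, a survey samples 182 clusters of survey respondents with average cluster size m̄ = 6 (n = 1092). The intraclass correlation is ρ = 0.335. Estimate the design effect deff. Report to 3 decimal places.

2.675

deff = 1 + (6 − 1)·0.335 = 1 + 1.675 = 2.675.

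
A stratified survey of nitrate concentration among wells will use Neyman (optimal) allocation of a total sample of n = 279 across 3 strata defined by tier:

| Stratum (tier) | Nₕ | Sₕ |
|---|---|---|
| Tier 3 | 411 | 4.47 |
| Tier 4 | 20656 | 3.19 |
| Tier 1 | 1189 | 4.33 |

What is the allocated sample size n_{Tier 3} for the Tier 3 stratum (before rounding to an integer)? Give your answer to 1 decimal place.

Neyman allocation: nₕ = n·NₕSₕ / Σⱼ NⱼSⱼ.
Σ NⱼSⱼ = 411·4.47 + 20656·3.19 + 1189·4.33 = 72878.18.
n_{Tier 3} = 279·411·4.47 / 72878.18 = 7.0.

7.0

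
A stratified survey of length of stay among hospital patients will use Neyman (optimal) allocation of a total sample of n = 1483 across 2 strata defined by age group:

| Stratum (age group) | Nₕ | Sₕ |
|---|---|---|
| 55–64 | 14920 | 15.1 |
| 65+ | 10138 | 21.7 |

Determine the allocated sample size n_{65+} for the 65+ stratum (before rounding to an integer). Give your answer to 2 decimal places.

Neyman allocation: nₕ = n·NₕSₕ / Σⱼ NⱼSⱼ.
Σ NⱼSⱼ = 14920·15.1 + 10138·21.7 = 445286.6.
n_{65+} = 1483·10138·21.7 / 445286.6 = 732.68.

732.68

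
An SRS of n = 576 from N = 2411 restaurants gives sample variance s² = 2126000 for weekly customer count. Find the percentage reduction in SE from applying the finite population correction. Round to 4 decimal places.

12.7592

f = n/N = 576/2411 = 0.23890502.
SE_no-fpc = √(s²/n) = 60.753372; SE_fpc = √((1−f)s²/n) = 53.001702.
Ratio = √(1−f) = 0.87240758. Reduction = 100·(1 − 0.87240758) = 12.7592%.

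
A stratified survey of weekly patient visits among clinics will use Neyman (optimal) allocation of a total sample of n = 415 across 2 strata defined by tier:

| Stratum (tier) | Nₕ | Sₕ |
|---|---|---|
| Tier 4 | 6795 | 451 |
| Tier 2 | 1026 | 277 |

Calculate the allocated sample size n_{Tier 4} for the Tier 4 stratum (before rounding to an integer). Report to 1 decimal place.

379.8

Neyman allocation: nₕ = n·NₕSₕ / Σⱼ NⱼSⱼ.
Σ NⱼSⱼ = 6795·451 + 1026·277 = 3.348747 × 10^6.
n_{Tier 4} = 415·6795·451 / (3.348747 × 10^6) = 379.8.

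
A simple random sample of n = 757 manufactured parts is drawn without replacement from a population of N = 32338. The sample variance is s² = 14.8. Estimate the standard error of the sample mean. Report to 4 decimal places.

Under SRS without replacement, Var(ȳ) = (1 − f)·s²/n with f = n/N = 757/32338 = 0.02340899.
Var(ȳ) = (1 − 0.02340899)·14.8/757 = 0.97659101·0.019550859 = 0.019093193.
SE(ȳ) = √(0.019093193) = 0.1382.

0.1382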